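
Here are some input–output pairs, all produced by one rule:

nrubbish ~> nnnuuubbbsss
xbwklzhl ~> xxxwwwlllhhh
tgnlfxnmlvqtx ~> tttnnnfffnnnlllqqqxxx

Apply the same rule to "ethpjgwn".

eeehhhjjjwww

The rule is to keep every other character starting from the first (positions 1st, 3rd, 5th, ...), then repeat every character 3 times.
On "ethpjgwn" that produces "eeehhhjjjwww".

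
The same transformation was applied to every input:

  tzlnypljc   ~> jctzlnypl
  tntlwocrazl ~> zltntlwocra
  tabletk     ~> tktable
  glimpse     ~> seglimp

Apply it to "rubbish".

shrubbi

The transformation: move the last 2 characters to the front (rotate right by 2).
Doing the same to "rubbish": "shrubbi".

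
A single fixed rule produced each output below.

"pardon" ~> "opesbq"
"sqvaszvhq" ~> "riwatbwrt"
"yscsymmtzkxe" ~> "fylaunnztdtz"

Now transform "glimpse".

ftqnjmh

In each case the input is transformed by: shift every letter 1 place forward in the alphabet (wrapping around), then reverse the string.
Applying both steps to "glimpse": "hmjnqtf", then "ftqnjmh".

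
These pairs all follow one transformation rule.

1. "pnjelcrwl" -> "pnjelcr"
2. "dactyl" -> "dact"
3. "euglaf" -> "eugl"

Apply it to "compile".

The pattern: delete the last 2 characters.
So "compile" becomes "compi".

compi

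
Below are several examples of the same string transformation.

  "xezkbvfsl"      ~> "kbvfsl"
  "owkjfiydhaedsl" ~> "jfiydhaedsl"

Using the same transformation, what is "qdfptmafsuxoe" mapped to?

Each output is the input with this applied: delete the first 3 characters.
Applying that to "qdfptmafsuxoe" gives "ptmafsuxoe".

ptmafsuxoe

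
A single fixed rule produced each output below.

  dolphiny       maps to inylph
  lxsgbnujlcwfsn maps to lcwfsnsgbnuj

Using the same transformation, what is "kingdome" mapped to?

omengd

What's happening: delete the first 2 characters, then swap the front and back halves of the string.
For "kingdome", step one produces "ngdome"; step two turns that into "omengd".
(Check on "lxsgbnujlcwfsn": → "sgbnujlcwfsn" → "lcwfsnsgbnuj" ✓)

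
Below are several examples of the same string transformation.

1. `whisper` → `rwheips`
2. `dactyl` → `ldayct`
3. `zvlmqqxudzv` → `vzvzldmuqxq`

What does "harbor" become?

rhaorb

The transformation: swap the first and last characters, then take characters alternately from the front and the back (1st, last, 2nd, 2nd-last, ...).
On "harbor": the first step gives "rarboh", and the second then gives "rhaorb".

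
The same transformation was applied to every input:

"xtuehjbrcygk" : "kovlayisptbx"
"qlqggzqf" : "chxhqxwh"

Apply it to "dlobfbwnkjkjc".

cusfswenababt

The pattern: shift every letter 9 places backward in the alphabet (wrapping around), then swap each adjacent pair of characters (1↔2, 3↔4, ...).
Starting from "dlobfbwnkjkjc": after the first operation, "ucfswsnebabat"; after the second, "cusfswenababt".
(Check on "xtuehjbrcygk": → "oklvyasitpxb" → "kovlayisptbx" ✓)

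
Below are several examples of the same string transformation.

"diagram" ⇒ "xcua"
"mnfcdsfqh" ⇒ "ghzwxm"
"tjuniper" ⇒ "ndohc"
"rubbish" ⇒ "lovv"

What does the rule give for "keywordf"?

The rule is to shift every letter 6 places backward in the alphabet (wrapping around), then delete the last 3 characters.
For "keywordf", step one produces "eysqilxz"; step two turns that into "eysqi".

eysqi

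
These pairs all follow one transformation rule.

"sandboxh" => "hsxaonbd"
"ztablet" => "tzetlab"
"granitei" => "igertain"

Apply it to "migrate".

emtiagr

Each output is the input with this applied: take characters alternately from the front and the back (1st, last, 2nd, 2nd-last, ...), then swap each adjacent pair of characters (1↔2, 3↔4, ...).
Starting from "migrate": after the first operation, "meitgar"; after the second, "emtiagr".
(Check on "granitei": → "gireatni" → "igertain" ✓)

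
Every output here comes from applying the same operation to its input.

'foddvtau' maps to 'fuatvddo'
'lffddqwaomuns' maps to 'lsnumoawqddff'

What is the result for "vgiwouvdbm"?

Rule — move the first character to the end, then reverse the string.
"vgiwouvdbm" → "giwouvdbmv" → "vmbdvuowig".

vmbdvuowig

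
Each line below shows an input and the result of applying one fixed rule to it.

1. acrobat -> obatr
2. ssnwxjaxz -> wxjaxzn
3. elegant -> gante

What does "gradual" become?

duala

Rule — delete the first 2 characters, then move the first character to the end.
On "gradual": the first step gives "adual", and the second then gives "duala".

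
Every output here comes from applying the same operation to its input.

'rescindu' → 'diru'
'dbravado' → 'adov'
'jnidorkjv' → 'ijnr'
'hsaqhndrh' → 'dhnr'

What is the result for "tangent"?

In each case the input is transformed by: sort the characters into alphabetical order, then keep every other character starting from the second (positions 2nd, 4th, 6th, ...).
For "tangent", step one produces "aegnntt"; step two turns that into "ent".

ent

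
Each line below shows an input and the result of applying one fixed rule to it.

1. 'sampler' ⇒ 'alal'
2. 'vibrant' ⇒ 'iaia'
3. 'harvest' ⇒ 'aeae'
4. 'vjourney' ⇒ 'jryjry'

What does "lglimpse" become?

gmegme

The rule is to keep one character in every 3, starting at position 2 (positions 2nd, 5th, 8th, ...), then write the whole string twice.
Starting from "lglimpse": after the first operation, "gme"; after the second, "gmegme".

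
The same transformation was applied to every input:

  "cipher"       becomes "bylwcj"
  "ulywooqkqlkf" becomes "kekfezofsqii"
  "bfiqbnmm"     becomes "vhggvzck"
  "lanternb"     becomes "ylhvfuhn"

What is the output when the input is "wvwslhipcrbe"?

cjwlvyqpqmfb

Each output is the input with this applied: shift every letter 6 places backward in the alphabet (wrapping around), then swap the front and back halves of the string.
"wvwslhipcrbe" → "qpqmfbcjwlvy" → "cjwlvyqpqmfb".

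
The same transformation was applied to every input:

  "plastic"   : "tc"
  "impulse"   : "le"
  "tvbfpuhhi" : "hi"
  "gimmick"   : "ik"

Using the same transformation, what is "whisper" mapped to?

In each case the input is transformed by: swap each adjacent pair of characters (1↔2, 3↔4, ...), then keep only the last 2 characters.
"whisper" → "pr".

pr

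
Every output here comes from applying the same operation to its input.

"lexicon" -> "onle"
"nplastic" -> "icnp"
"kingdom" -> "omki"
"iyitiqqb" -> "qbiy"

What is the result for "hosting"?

ngho

Rule — move the last 2 characters to the front (rotate right by 2), then keep only the first 4 characters.
"hosting" → "nghosti" → "ngho".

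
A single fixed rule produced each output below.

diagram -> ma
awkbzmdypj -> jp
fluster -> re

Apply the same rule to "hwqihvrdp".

pd

Rule — reverse the string, then keep only the first 2 characters.
Applying both steps to "hwqihvrdp": "pdrvhiqwh", then "pd".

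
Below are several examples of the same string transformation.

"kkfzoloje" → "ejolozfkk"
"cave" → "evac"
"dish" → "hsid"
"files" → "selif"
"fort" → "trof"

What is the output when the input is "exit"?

tixe

The pattern: reverse the string.
For "exit" the result is "tixe".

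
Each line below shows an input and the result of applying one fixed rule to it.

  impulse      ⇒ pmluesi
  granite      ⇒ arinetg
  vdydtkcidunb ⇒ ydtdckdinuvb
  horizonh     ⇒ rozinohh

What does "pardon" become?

raodpn

Looking at the pairs, the operation is to move the first character to the end, then swap each adjacent pair of characters (1↔2, 3↔4, ...).
Applying both steps to "pardon": "ardonp", then "raodpn".
(Check on "horizonh": → "orizonhh" → "rozinohh" ✓)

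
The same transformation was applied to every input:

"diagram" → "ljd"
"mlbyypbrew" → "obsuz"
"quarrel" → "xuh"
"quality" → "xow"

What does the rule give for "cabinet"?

The rule is to shift every letter 3 places forward in the alphabet (wrapping around), then keep every other character starting from the second (positions 2nd, 4th, 6th, ...).
Starting from "cabinet": after the first operation, "fdelqhw"; after the second, "dlh".

dlh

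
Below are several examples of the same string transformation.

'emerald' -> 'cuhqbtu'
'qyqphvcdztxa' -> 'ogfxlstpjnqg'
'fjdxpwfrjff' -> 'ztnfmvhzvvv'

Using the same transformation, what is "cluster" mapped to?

Each output is the input with this applied: shift every letter 10 places backward in the alphabet (wrapping around), then move the first character to the end.
So "cluster" becomes "bkijuhs".

bkijuhs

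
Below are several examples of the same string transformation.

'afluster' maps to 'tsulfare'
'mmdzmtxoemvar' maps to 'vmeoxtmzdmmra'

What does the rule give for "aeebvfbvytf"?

yvbfvbeeaft

Looking at the pairs, the operation is to reverse the string, then move the first 2 characters to the end (rotate left by 2).
"aeebvfbvytf" → "yvbfvbeeaft".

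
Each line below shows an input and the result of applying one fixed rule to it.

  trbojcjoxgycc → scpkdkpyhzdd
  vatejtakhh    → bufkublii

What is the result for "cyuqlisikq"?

The transformation: delete the first character, then shift every letter 1 place forward in the alphabet (wrapping around).
On "cyuqlisikq": the first step gives "yuqlisikq", and the second then gives "zvrmjtjlr".
(Check on "vatejtakhh": → "atejtakhh" → "bufkublii" ✓)

zvrmjtjlr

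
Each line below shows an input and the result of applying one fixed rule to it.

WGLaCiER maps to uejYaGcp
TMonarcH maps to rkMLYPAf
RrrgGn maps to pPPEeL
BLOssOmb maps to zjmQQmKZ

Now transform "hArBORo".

FyPzmpM

Rule — flip the case of every letter, then shift every letter 2 places backward in the alphabet (wrapping around).
Starting from "hArBORo": after the first operation, "HaRborO"; after the second, "FyPzmpM".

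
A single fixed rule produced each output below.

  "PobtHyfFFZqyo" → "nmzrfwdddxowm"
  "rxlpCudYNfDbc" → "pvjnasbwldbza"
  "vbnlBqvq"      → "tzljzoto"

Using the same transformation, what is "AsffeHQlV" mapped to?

In each case the input is transformed by: shift every letter 2 places backward in the alphabet (wrapping around), then convert every letter to lowercase.
Starting from "AsffeHQlV": after the first operation, "YqddcFOjT"; after the second, "yqddcfojt".

yqddcfojt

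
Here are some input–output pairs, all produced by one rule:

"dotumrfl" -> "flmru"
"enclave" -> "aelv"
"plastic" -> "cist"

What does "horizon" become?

inoz

The pattern: delete the first 3 characters, then sort the characters into alphabetical order.
For "horizon", step one produces "izon"; step two turns that into "inoz".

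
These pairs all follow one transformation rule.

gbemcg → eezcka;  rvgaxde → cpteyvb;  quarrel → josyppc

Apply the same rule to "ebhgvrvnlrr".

pczfetptljp

Each output is the input with this applied: shift every letter 2 places backward in the alphabet (wrapping around), then move the last character to the front.
For "ebhgvrvnlrr", step one produces "czfetptljpp"; step two turns that into "pczfetptljp".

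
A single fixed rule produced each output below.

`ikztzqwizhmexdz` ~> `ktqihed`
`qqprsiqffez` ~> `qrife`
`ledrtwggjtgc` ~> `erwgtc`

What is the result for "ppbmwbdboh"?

Rule — keep every other character starting from the second (positions 2nd, 4th, 6th, ...).
Doing the same to "ppbmwbdboh": "pmbbh".

pmbbh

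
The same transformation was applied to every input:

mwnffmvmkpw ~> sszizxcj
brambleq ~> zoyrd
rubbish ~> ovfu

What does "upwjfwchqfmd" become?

wsjpudszq

Looking at the pairs, the operation is to delete the first 3 characters, then shift every letter 13 places forward in the alphabet (wrapping around) — i.e. ROT13.
So "upwjfwchqfmd" becomes "wsjpudszq".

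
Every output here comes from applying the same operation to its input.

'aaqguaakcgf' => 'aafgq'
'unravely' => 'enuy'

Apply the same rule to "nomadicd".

The transformation: sort the characters into alphabetical order, then keep every other character starting from the second (positions 2nd, 4th, 6th, ...).
On "nomadicd" that produces "cdmo".

cdmo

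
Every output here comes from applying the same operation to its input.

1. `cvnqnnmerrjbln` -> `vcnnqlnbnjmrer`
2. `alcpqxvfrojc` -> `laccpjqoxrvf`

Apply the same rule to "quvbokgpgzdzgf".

uqvfbgozkdgzpg

In each case the input is transformed by: move the first character to the end, then take characters alternately from the front and the back (1st, last, 2nd, 2nd-last, ...).
Starting from "quvbokgpgzdzgf": after the first operation, "uvbokgpgzdzgfq"; after the second, "uqvfbgozkdgzpg".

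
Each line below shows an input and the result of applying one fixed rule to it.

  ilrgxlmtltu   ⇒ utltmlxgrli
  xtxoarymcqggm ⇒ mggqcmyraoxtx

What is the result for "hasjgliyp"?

Looking at the pairs, the operation is to reverse the string.
Doing the same to "hasjgliyp": "pyilgjsah".

pyilgjsah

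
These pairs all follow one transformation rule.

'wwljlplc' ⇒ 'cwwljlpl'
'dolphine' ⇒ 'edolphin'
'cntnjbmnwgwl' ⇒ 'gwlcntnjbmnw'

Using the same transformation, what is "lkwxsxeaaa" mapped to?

aalkwxsxea

Rule — move the first 3 characters to the end (rotate left by 3), then swap the front and back halves of the string.
Working it through for "lkwxsxeaaa": intermediate "xsxeaaalkw", final "aalkwxsxea".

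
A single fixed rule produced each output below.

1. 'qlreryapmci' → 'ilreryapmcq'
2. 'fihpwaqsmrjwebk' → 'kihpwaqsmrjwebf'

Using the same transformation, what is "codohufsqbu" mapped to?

uodohufsqbc

The transformation: swap the first and last characters.
On "codohufsqbu" that produces "uodohufsqbc".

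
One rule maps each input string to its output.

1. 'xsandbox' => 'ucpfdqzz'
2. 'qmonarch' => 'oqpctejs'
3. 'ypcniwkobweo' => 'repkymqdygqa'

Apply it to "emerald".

What's happening: shift every letter 2 places forward in the alphabet (wrapping around), then move the first character to the end.
On "emerald": the first step gives "gogtcnf", and the second then gives "ogtcnfg".

ogtcnfg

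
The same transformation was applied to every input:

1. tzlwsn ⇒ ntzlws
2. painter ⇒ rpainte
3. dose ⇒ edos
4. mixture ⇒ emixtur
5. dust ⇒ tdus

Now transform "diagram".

Rule — move the last character to the front.
"diagram" → "mdiagra".

mdiagra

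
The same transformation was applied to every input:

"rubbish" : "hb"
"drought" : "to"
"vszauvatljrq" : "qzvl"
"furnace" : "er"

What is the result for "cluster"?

ru

The transformation: move the last 3 characters to the front (rotate right by 3), then keep one character in every 3, starting at position 3 (positions 3rd, 6th, 9th, ...).
Starting from "cluster": after the first operation, "terclus"; after the second, "ru".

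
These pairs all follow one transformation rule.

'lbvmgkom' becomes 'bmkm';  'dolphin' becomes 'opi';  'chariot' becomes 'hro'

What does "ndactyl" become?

The rule is to keep every other character starting from the second (positions 2nd, 4th, 6th, ...).
So "ndactyl" becomes "dcy".

dcy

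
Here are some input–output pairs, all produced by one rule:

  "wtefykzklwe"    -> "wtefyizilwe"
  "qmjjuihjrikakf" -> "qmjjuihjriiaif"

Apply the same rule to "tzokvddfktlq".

In each case the input is transformed by: replace every "k" with "i".
So "tzokvddfktlq" becomes "tzoivddfitlq".

tzoivddfitlq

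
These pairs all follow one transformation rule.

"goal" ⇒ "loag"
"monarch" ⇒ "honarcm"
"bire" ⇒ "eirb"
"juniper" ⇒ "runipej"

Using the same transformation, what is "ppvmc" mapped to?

What's happening: swap the first and last characters.
For "ppvmc" the result is "cpvmp".

cpvmp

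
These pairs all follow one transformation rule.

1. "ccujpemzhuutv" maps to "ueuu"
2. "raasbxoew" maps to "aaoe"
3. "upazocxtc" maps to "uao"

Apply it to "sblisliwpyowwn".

Rule — keep only the vowels.
"sblisliwpyowwn" → "iio".

iio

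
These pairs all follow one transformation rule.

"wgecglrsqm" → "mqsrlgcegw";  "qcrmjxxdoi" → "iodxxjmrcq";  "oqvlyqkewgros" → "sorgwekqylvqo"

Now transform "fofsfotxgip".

The transformation: reverse the string.
So "fofsfotxgip" becomes "pigxtofsfof".

pigxtofsfof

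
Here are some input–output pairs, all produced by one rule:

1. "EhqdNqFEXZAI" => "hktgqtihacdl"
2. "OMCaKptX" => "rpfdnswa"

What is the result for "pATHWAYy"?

sdwkzdbb

Looking at the pairs, the operation is to shift every letter 3 places forward in the alphabet (wrapping around), then convert every letter to lowercase.
"pATHWAYy" → "sdwkzdbb".
(Check on "EhqdNqFEXZAI": → "HktgQtIHACDL" → "hktgqtihacdl" ✓)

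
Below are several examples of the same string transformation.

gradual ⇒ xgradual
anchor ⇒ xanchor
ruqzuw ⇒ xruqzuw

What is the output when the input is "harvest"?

The pattern: prepend "x".
For "harvest" the result is "xharvest".

xharvest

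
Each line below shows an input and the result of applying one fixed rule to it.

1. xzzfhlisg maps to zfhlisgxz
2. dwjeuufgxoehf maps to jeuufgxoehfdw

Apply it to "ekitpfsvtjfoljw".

In each case the input is transformed by: move the first 2 characters to the end (rotate left by 2).
Applying that to "ekitpfsvtjfoljw" gives "itpfsvtjfoljwek".

itpfsvtjfoljwek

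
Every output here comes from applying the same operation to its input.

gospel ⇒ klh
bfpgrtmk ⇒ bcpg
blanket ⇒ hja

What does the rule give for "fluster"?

The pattern: keep every other character starting from the second (positions 2nd, 4th, 6th, ...), then shift every letter 4 places backward in the alphabet (wrapping around).
For "fluster", step one produces "lse"; step two turns that into "hoa".

hoa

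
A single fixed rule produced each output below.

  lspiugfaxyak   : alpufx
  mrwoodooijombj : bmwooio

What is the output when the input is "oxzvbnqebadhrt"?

Looking at the pairs, the operation is to keep every other character starting from the first (positions 1st, 3rd, 5th, ...), then move the last character to the front.
Working it through for "oxzvbnqebadhrt": intermediate "ozbqbdr", final "rozbqbd".

rozbqbd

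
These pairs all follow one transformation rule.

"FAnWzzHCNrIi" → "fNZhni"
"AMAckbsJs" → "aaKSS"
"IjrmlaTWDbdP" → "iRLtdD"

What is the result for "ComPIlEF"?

What's happening: flip the case of every letter, then keep every other character starting from the first (positions 1st, 3rd, 5th, ...).
"ComPIlEF" → "cOMpiLef" → "cMie".

cMie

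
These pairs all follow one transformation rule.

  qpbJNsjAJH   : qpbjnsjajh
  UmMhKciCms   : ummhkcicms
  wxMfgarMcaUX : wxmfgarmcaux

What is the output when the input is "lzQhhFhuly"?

lzqhhfhuly

Rule — convert every letter to lowercase.
On "lzQhhFhuly" that produces "lzqhhfhuly".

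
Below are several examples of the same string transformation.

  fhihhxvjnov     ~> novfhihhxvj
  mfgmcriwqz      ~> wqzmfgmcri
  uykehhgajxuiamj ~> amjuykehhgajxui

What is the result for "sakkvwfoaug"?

Looking at the pairs, the operation is to move the last 3 characters to the front (rotate right by 3).
For "sakkvwfoaug" the result is "augsakkvwfo".

augsakkvwfo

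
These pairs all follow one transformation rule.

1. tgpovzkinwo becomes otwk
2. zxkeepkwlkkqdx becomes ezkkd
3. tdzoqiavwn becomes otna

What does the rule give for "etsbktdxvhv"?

What's happening: keep one character in every 3, starting at position 1 (positions 1st, 4th, 7th, ...), then swap each adjacent pair of characters (1↔2, 3↔4, ...).
On "etsbktdxvhv": the first step gives "ebdh", and the second then gives "behd".
(Check on "tgpovzkinwo": → "tokw" → "otwk" ✓)

behd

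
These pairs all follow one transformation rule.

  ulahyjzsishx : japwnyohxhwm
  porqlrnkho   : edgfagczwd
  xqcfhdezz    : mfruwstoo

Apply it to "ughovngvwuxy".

What's happening: shift every letter 11 places backward in the alphabet (wrapping around).
So "ughovngvwuxy" becomes "jvwdkcvkljmn".

jvwdkcvkljmn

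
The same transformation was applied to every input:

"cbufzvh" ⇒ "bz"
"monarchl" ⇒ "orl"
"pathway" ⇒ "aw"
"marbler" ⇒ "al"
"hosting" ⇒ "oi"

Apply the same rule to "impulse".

In each case the input is transformed by: keep one character in every 3, starting at position 2 (positions 2nd, 5th, 8th, ...).
On "impulse" that produces "ml".

ml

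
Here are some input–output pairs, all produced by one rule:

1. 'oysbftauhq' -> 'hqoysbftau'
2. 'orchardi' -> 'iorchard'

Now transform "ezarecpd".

dezarecp

Each output is the input with this applied: move the first 3 characters to the end (rotate left by 3), then swap the front and back halves of the string.
For "ezarecpd" the result is "dezarecp".
(Check on "orchardi": → "hardiorc" → "iorchard" ✓)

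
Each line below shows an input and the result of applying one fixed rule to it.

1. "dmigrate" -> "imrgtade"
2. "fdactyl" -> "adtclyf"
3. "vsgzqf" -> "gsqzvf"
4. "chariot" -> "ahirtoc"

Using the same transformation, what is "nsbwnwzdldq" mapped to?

bsnwzwldqdn

Looking at the pairs, the operation is to move the first character to the end, then swap each adjacent pair of characters (1↔2, 3↔4, ...).
Starting from "nsbwnwzdldq": after the first operation, "sbwnwzdldqn"; after the second, "bsnwzwldqdn".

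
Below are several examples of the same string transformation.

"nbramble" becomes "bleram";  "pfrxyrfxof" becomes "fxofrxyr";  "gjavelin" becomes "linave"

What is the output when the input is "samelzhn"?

What's happening: delete the first 2 characters, then swap the front and back halves of the string.
Applying both steps to "samelzhn": "melzhn", then "zhnmel".
(Check on "gjavelin": → "avelin" → "linave" ✓)

zhnmel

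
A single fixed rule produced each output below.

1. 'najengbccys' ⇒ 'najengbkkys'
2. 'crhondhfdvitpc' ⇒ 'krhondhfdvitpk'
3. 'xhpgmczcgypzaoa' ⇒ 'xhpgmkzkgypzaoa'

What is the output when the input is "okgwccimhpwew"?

Rule — replace every "c" with "k".
Applying that to "okgwccimhpwew" gives "okgwkkimhpwew".

okgwkkimhpwew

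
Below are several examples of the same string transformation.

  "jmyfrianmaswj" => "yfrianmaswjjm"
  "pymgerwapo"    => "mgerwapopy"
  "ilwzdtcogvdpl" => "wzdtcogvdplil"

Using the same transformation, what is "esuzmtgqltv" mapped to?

What's happening: move the first 2 characters to the end (rotate left by 2).
Applying that to "esuzmtgqltv" gives "uzmtgqltves".

uzmtgqltves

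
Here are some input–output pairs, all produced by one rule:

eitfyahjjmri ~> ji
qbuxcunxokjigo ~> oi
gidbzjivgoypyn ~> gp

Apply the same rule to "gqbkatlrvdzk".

vk

The transformation: keep one character in every 3, starting at position 3 (positions 3rd, 6th, 9th, ...), then delete the first 2 characters.
Applying both steps to "gqbkatlrvdzk": "btvk", then "vk".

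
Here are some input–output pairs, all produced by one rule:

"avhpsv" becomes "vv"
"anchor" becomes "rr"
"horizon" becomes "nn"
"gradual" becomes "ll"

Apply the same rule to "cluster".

rr

The pattern: double every character, then keep only the last 2 characters.
On "cluster" that produces "rr".
(Check on "avhpsv": → "aavvhhppssvv" → "vv" ✓)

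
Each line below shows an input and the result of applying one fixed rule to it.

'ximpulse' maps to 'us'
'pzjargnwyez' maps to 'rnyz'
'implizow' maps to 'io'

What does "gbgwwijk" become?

wj

Rule — delete the first 3 characters, then keep every other character starting from the second (positions 2nd, 4th, 6th, ...).
"gbgwwijk" → "wwijk" → "wj".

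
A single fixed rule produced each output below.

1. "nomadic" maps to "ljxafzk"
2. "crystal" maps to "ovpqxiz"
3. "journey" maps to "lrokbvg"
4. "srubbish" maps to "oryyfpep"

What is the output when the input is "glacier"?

The rule is to move the first character to the end, then shift every letter 3 places backward in the alphabet (wrapping around).
Doing the same to "glacier": "ixzfbod".

ixzfbod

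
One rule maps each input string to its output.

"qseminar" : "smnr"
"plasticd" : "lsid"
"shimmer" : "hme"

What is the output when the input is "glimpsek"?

Rule — keep every other character starting from the second (positions 2nd, 4th, 6th, ...).
So "glimpsek" becomes "lmsk".

lmsk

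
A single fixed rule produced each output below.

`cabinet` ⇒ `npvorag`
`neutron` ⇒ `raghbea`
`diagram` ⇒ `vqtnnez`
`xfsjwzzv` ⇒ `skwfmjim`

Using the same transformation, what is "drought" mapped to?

Each output is the input with this applied: swap each adjacent pair of characters (1↔2, 3↔4, ...), then shift every letter 13 places forward in the alphabet (wrapping around) — i.e. ROT13.
Doing the same to "drought": "eqhbutg".

eqhbutg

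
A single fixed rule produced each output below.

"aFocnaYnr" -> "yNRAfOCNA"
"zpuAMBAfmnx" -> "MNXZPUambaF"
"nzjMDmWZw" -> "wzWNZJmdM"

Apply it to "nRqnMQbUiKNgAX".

GaxNrQNmqBuIkn

The rule is to flip the case of every letter, then move the last 3 characters to the front (rotate right by 3).
Starting from "nRqnMQbUiKNgAX": after the first operation, "NrQNmqBuIknGax"; after the second, "GaxNrQNmqBuIkn".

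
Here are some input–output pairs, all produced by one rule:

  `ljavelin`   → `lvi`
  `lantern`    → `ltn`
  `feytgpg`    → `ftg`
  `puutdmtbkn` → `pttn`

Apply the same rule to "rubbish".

The pattern: keep one character in every 3, starting at position 1 (positions 1st, 4th, 7th, ...).
"rubbish" → "rbh".

rbh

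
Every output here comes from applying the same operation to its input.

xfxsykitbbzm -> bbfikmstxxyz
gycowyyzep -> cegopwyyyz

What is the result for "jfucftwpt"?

The rule is to sort the characters into alphabetical order.
On "jfucftwpt" that produces "cffjpttuw".

cffjpttuw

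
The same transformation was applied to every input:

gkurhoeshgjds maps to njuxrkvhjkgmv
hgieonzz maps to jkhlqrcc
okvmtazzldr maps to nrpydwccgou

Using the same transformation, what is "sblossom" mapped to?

evrovvpr

What's happening: shift every letter 3 places forward in the alphabet (wrapping around), then swap each adjacent pair of characters (1↔2, 3↔4, ...).
For "sblossom", step one produces "veorvvrp"; step two turns that into "evrovvpr".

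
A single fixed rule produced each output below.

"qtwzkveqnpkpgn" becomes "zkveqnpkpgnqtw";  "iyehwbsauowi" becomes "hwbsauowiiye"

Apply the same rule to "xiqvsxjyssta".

vsxjysstaxiq

Rule — move the first 3 characters to the end (rotate left by 3).
For "xiqvsxjyssta" the result is "vsxjysstaxiq".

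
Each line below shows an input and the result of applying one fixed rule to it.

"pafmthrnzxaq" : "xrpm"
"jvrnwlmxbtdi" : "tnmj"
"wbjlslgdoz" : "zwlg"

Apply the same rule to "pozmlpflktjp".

tpmf

What's happening: keep one character in every 3, starting at position 1 (positions 1st, 4th, 7th, ...), then sort the characters into reverse alphabetical order.
On "pozmlpflktjp": the first step gives "pmft", and the second then gives "tpmf".
(Check on "wbjlslgdoz": → "wlgz" → "zwlg" ✓)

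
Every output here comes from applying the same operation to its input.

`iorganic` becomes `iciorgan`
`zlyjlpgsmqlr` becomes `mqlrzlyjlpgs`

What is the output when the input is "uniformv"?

mvunifor

Rule — move the first 2 characters to the end (rotate left by 2), then swap the front and back halves of the string.
For "uniformv", step one produces "iformvun"; step two turns that into "mvunifor".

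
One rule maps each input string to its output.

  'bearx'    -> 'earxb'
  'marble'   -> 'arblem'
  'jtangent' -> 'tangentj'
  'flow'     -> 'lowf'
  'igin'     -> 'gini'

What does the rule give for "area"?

Each output is the input with this applied: move the first character to the end.
So "area" becomes "reaa".

reaa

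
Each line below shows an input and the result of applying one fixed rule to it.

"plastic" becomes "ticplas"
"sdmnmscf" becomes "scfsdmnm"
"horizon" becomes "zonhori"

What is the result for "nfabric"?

ricnfab

What's happening: move the last 3 characters to the front (rotate right by 3).
So "nfabric" becomes "ricnfab".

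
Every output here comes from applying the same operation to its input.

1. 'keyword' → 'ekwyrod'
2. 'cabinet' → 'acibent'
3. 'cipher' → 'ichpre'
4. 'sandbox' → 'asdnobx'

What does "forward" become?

In each case the input is transformed by: swap each adjacent pair of characters (1↔2, 3↔4, ...).
Applying that to "forward" gives "ofwrrad".

ofwrrad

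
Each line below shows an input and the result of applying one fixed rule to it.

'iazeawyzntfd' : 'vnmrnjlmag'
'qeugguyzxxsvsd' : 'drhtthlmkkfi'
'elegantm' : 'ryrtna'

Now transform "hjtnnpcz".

uwgaac

Looking at the pairs, the operation is to shift every letter 13 places forward in the alphabet (wrapping around) — i.e. ROT13, then delete the last 2 characters.
Working it through for "hjtnnpcz": intermediate "uwgaacpm", final "uwgaac".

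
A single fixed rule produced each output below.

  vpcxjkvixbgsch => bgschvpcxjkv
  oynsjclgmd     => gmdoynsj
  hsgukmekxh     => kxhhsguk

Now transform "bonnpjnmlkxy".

In each case the input is transformed by: swap the front and back halves of the string, then delete the first 2 characters.
"bonnpjnmlkxy" → "nmlkxybonnpj" → "lkxybonnpj".
(Check on "oynsjclgmd": → "clgmdoynsj" → "gmdoynsj" ✓)

lkxybonnpj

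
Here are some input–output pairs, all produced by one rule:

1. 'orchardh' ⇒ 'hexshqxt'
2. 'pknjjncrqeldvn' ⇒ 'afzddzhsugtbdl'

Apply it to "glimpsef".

bwcyifvu

Looking at the pairs, the operation is to swap each adjacent pair of characters (1↔2, 3↔4, ...), then shift every letter 10 places backward in the alphabet (wrapping around).
For "glimpsef", step one produces "lgmispfe"; step two turns that into "bwcyifvu".
(Check on "orchardh": → "rohcrahd" → "hexshqxt" ✓)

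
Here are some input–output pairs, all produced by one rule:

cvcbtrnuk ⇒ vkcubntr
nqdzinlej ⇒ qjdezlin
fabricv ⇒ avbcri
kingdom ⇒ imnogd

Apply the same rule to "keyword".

The rule is to delete the first character, then take characters alternately from the front and the back (1st, last, 2nd, 2nd-last, ...).
Applying both steps to "keyword": "eyword", then "edyrwo".

edyrwo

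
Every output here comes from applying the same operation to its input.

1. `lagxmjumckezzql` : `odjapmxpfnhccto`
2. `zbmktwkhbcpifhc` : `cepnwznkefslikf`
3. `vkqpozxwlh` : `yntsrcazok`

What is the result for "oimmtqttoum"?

rlppwtwwrxp

Rule — shift every letter 3 places forward in the alphabet (wrapping around).
On "oimmtqttoum" that produces "rlppwtwwrxp".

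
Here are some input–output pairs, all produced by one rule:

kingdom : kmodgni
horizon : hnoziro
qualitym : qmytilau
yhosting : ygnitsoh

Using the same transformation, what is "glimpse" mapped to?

gespmil

What's happening: reverse the string, then move the last character to the front.
Doing the same to "glimpse": "gespmil".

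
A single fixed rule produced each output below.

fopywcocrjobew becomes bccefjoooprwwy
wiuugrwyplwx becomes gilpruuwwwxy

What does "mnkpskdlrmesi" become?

deikklmmnprss

Each output is the input with this applied: sort the characters into alphabetical order.
Applying that to "mnkpskdlrmesi" gives "deikklmmnprss".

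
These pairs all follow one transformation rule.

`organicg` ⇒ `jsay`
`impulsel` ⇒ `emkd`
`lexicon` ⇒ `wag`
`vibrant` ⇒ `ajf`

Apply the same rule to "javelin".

swa

The pattern: keep every other character starting from the second (positions 2nd, 4th, 6th, ...), then shift every letter 8 places backward in the alphabet (wrapping around).
For "javelin" the result is "swa".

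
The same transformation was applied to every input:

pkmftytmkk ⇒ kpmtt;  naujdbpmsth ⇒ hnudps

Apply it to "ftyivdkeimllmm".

Rule — keep every other character starting from the first (positions 1st, 3rd, 5th, ...), then move the last character to the front.
Applying that to "ftyivdkeimllmm" gives "mfyvkil".

mfyvkil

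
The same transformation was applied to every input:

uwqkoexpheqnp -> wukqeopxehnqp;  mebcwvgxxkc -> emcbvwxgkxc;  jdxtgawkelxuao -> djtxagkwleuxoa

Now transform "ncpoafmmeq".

cnopfammqe

Rule — swap each adjacent pair of characters (1↔2, 3↔4, ...).
So "ncpoafmmeq" becomes "cnopfammqe".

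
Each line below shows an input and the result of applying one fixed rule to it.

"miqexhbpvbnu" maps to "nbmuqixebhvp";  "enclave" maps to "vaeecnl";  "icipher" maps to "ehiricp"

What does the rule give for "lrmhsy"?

The transformation: move the last 3 characters to the front (rotate right by 3), then swap each adjacent pair of characters (1↔2, 3↔4, ...).
For "lrmhsy", step one produces "hsylrm"; step two turns that into "shlymr".

shlymr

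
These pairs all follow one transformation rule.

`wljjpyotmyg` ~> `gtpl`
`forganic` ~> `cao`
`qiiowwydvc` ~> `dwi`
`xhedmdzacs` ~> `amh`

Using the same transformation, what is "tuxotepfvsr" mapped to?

rftu

Each output is the input with this applied: keep one character in every 3, starting at position 2 (positions 2nd, 5th, 8th, ...), then reverse the string.
So "tuxotepfvsr" becomes "rftu".
(Check on "wljjpyotmyg": → "lptg" → "gtpl" ✓)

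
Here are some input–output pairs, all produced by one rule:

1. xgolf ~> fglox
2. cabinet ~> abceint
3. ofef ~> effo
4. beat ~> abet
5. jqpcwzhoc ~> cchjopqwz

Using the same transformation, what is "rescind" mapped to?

cdeinrs

Rule — sort the characters into alphabetical order.
Applying that to "rescind" gives "cdeinrs".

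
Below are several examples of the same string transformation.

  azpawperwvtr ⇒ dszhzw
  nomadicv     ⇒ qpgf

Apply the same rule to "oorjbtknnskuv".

ruenqny

Rule — shift every letter 3 places forward in the alphabet (wrapping around), then keep every other character starting from the first (positions 1st, 3rd, 5th, ...).
"oorjbtknnskuv" → "rrumewnqqvnxy" → "ruenqny".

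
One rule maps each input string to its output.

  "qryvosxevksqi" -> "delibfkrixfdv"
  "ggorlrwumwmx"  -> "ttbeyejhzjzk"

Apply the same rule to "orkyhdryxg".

The pattern: shift every letter 13 places forward in the alphabet (wrapping around) — i.e. ROT13.
Doing the same to "orkyhdryxg": "bexluqelkt".

bexluqelkt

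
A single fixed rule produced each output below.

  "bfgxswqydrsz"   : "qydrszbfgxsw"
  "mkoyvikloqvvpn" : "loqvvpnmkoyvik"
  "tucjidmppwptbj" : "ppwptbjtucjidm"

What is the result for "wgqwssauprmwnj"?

Looking at the pairs, the operation is to swap the front and back halves of the string.
On "wgqwssauprmwnj" that produces "uprmwnjwgqwssa".

uprmwnjwgqwssa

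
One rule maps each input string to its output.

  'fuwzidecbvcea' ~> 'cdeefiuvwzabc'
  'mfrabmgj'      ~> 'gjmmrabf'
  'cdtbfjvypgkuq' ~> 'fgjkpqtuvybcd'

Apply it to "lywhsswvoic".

lossvwwychi

The transformation: sort the characters into alphabetical order, then move the first 3 characters to the end (rotate left by 3).
"lywhsswvoic" → "lossvwwychi".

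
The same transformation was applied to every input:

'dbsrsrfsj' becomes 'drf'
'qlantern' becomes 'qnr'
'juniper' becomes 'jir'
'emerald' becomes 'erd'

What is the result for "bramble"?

Rule — keep one character in every 3, starting at position 1 (positions 1st, 4th, 7th, ...).
"bramble" → "bme".

bme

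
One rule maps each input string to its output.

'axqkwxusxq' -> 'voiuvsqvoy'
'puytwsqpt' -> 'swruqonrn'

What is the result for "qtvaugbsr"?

The pattern: shift every letter 2 places backward in the alphabet (wrapping around), then move the first character to the end.
For "qtvaugbsr", step one produces "ortysezqp"; step two turns that into "rtysezqpo".
(Check on "axqkwxusxq": → "yvoiuvsqvo" → "voiuvsqvoy" ✓)

rtysezqpo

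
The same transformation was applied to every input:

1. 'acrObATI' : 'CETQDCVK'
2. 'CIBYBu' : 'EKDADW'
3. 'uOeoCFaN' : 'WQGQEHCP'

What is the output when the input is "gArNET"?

ICTPGV

Looking at the pairs, the operation is to shift every letter 2 places forward in the alphabet (wrapping around), then convert every letter to uppercase.
Doing the same to "gArNET": "ICTPGV".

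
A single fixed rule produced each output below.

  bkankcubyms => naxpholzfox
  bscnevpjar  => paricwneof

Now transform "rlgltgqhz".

In each case the input is transformed by: move the first 2 characters to the end (rotate left by 2), then shift every letter 13 places forward in the alphabet (wrapping around) — i.e. ROT13.
"rlgltgqhz" → "gltgqhzrl" → "tygtdumey".

tygtdumey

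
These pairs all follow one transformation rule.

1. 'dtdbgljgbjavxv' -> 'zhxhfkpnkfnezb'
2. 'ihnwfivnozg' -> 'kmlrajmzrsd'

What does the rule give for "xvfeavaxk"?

obzjiezeb

Looking at the pairs, the operation is to shift every letter 4 places forward in the alphabet (wrapping around), then move the last character to the front.
Applying both steps to "xvfeavaxk": "bzjiezebo", then "obzjiezeb".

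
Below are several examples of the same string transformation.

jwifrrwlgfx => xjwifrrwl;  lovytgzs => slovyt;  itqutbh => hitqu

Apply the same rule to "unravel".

The transformation: move the last 3 characters to the front (rotate right by 3), then delete the first 2 characters.
Starting from "unravel": after the first operation, "velunra"; after the second, "lunra".
(Check on "lovytgzs": → "gzslovyt" → "slovyt" ✓)

lunra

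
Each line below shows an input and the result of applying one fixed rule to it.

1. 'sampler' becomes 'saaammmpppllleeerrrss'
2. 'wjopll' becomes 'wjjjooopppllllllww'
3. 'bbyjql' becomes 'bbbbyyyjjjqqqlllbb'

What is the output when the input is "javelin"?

In each case the input is transformed by: repeat every character 3 times, then move the first 2 characters to the end (rotate left by 2).
"javelin" → "jaaavvveeellliiinnnjj".

jaaavvveeellliiinnnjj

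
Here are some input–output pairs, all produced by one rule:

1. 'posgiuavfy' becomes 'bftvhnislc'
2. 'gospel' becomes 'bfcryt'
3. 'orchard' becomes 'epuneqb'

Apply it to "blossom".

Rule — move the first character to the end, then shift every letter 13 places forward in the alphabet (wrapping around) — i.e. ROT13.
Working it through for "blossom": intermediate "lossomb", final "ybffbzo".

ybffbzo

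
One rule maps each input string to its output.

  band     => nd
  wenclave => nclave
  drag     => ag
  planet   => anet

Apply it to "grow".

Rule — delete the first 2 characters.
For "grow" the result is "ow".

ow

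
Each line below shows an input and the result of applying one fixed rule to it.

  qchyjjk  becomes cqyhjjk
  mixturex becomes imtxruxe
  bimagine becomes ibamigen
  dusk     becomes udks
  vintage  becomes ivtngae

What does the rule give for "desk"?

What's happening: swap each adjacent pair of characters (1↔2, 3↔4, ...).
Applying that to "desk" gives "edks".

edks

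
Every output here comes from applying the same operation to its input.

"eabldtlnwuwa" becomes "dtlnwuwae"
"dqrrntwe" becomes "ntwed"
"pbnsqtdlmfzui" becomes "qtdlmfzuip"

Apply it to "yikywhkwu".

What's happening: move the first character to the end, then delete the first 3 characters.
"yikywhkwu" → "ikywhkwuy" → "whkwuy".

whkwuy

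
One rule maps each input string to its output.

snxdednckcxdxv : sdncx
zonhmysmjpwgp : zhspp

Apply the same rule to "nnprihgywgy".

In each case the input is transformed by: keep one character in every 3, starting at position 1 (positions 1st, 4th, 7th, ...).
For "nnprihgywgy" the result is "nrgg".

nrgg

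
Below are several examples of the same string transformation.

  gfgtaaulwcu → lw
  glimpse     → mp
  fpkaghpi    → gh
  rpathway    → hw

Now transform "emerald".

In each case the input is transformed by: move the last 2 characters to the front (rotate right by 2), then keep only the last 2 characters.
So "emerald" becomes "ra".

ra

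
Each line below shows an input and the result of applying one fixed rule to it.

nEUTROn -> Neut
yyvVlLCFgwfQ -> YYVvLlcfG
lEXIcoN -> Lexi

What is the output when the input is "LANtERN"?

Each output is the input with this applied: flip the case of every letter, then delete the last 3 characters.
For "LANtERN", step one produces "lanTern"; step two turns that into "lanT".

lanT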